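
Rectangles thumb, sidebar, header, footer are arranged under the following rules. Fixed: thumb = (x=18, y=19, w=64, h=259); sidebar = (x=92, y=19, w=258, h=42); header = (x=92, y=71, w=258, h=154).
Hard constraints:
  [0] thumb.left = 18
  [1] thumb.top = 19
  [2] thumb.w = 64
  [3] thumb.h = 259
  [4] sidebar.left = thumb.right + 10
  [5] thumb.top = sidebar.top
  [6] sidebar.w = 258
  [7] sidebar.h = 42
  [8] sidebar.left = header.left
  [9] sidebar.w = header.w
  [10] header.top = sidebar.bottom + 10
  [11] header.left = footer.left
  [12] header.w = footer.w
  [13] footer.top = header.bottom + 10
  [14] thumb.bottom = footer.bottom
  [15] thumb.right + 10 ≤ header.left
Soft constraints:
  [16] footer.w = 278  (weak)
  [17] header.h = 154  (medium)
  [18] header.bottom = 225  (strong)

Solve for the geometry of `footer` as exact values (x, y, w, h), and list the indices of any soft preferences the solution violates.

footer = (x=92, y=235, w=258, h=43)
violated soft preferences: 16

1. footer.x = 92  [header.left = footer.left]
2. footer.w = 258  [header.w = footer.w]
3. footer.y = 235  [footer.top = header.bottom + 10]
4. footer.h = 43  [thumb.bottom = footer.bottom]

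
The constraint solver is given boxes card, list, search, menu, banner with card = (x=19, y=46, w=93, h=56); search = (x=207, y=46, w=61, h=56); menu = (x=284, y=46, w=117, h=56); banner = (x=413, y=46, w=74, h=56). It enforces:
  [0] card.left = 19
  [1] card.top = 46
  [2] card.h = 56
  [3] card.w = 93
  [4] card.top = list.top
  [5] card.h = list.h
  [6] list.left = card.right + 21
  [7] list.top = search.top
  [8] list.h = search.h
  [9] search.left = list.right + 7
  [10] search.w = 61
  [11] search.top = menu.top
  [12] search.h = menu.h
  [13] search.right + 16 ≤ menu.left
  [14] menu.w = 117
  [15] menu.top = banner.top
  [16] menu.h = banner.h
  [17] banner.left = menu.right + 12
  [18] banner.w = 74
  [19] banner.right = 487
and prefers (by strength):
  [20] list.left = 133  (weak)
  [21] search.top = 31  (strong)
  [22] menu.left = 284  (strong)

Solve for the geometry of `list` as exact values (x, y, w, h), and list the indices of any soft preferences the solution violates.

list = (x=133, y=46, w=67, h=56)
violated soft preferences: 21

1. list.y = 46  [card.top = list.top]
2. list.h = 56  [card.h = list.h]
3. list.x = 133  [list.left = card.right + 21]
4. list.w = 67  [search.left = list.right + 7]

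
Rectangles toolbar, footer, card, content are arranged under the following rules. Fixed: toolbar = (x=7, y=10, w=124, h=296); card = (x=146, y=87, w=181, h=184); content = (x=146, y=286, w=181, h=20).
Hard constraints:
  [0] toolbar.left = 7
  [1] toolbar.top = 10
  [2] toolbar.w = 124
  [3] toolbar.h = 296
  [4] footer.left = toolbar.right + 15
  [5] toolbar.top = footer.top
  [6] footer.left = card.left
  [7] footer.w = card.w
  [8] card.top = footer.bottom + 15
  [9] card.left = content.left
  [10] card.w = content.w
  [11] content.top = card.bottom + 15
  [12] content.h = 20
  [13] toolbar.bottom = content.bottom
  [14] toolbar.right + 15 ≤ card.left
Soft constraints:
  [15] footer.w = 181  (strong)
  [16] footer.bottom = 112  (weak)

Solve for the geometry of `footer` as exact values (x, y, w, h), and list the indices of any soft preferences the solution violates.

footer = (x=146, y=10, w=181, h=62)
violated soft preferences: 16

1. footer.x = 146  [footer.left = toolbar.right + 15]
2. footer.y = 10  [toolbar.top = footer.top]
3. footer.w = 181  [footer.w = card.w]
4. footer.h = 62  [card.top = footer.bottom + 15]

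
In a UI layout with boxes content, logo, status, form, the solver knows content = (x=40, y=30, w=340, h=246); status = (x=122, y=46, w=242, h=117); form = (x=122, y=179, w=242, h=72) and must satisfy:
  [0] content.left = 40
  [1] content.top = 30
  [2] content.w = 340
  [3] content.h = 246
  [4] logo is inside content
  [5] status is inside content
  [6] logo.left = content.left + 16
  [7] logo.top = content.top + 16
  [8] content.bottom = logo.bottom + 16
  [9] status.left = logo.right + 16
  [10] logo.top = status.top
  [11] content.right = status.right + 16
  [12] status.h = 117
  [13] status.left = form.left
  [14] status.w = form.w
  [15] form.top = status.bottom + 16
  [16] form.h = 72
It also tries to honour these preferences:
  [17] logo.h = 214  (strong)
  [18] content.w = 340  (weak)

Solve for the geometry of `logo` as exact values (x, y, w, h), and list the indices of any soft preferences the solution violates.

1. logo.x = 56  [logo.left = content.left + 16]
2. logo.y = 46  [logo.top = content.top + 16]
3. logo.h = 214  [content.bottom = logo.bottom + 16]
4. logo.w = 50  [status.left = logo.right + 16]

logo = (x=56, y=46, w=50, h=214)
violated soft preferences: none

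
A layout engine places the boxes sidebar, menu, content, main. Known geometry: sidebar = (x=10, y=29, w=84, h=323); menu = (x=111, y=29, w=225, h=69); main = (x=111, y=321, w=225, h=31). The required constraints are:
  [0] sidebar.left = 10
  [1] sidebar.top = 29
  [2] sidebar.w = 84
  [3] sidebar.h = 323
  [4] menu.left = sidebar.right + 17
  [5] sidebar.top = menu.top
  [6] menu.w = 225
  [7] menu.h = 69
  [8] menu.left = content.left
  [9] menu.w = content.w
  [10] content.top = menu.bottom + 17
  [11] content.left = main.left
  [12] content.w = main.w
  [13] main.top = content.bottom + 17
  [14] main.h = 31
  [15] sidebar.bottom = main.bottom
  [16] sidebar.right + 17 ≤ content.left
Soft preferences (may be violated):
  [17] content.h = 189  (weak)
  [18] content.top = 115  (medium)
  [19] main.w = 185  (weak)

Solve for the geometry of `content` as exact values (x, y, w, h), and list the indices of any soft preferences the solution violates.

content = (x=111, y=115, w=225, h=189)
violated soft preferences: 19

1. content.x = 111  [menu.left = content.left]
2. content.w = 225  [menu.w = content.w]
3. content.y = 115  [content.top = menu.bottom + 17]
4. content.h = 189  [main.top = content.bottom + 17]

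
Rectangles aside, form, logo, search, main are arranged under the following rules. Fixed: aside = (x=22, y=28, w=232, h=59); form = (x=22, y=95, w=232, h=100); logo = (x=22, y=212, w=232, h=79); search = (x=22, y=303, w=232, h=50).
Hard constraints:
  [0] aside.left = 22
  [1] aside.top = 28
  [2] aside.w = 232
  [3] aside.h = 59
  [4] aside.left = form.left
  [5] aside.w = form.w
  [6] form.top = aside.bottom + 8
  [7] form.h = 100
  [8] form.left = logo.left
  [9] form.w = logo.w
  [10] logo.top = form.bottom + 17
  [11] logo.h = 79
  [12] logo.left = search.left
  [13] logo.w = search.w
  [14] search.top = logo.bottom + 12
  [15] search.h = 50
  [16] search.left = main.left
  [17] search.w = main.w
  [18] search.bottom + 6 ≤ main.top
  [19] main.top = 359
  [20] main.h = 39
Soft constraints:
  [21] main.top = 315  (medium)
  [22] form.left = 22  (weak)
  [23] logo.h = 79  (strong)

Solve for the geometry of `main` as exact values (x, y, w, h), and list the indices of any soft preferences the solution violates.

main = (x=22, y=359, w=232, h=39)
violated soft preferences: 21

1. main.x = 22  [search.left = main.left]
2. main.w = 232  [search.w = main.w]
3. main.y = 359  [main.top = 359]
4. main.h = 39  [main.h = 39]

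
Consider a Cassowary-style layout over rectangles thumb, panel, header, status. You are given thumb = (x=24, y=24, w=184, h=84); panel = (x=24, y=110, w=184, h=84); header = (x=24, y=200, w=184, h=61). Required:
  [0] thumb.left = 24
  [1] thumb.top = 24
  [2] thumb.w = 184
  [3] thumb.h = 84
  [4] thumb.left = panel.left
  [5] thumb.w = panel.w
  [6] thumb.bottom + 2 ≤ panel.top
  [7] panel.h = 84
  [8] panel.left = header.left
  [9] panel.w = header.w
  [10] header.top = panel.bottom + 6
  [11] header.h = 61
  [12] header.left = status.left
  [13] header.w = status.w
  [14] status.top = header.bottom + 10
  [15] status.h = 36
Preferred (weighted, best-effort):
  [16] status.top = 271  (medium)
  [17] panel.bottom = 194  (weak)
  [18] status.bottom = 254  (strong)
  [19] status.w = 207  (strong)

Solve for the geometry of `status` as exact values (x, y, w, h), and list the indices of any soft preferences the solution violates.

1. status.x = 24  [header.left = status.left]
2. status.w = 184  [header.w = status.w]
3. status.y = 271  [status.top = header.bottom + 10]
4. status.h = 36  [status.h = 36]

status = (x=24, y=271, w=184, h=36)
violated soft preferences: 18, 19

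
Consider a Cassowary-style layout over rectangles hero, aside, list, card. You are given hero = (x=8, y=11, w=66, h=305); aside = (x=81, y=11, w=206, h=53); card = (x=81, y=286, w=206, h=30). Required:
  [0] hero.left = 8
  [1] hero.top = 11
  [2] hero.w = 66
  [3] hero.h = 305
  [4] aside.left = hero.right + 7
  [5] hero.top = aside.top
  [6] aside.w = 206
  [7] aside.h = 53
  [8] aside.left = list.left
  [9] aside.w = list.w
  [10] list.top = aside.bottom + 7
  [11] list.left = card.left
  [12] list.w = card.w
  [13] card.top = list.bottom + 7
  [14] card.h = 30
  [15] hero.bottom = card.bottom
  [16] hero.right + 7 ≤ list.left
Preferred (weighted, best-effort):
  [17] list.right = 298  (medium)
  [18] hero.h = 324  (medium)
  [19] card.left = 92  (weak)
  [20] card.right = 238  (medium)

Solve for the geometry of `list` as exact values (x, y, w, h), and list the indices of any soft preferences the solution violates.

1. list.x = 81  [aside.left = list.left]
2. list.w = 206  [aside.w = list.w]
3. list.y = 71  [list.top = aside.bottom + 7]
4. list.h = 208  [card.top = list.bottom + 7]

list = (x=81, y=71, w=206, h=208)
violated soft preferences: 17, 18, 19, 20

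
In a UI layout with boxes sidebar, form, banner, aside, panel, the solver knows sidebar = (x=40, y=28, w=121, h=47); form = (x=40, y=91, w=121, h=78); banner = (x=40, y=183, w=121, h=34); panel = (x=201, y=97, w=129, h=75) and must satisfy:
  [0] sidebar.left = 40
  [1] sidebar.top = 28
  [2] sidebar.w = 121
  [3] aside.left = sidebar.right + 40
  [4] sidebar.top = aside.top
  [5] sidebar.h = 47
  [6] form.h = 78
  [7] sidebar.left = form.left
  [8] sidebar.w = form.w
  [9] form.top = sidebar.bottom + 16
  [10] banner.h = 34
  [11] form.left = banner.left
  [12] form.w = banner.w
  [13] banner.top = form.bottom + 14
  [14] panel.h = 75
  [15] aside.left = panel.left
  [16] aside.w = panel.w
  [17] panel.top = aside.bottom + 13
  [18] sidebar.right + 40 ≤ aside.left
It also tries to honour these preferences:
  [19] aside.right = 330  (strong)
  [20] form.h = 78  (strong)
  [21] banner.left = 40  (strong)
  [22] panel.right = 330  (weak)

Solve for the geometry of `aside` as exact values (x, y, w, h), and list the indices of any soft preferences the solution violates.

1. aside.x = 201  [aside.left = sidebar.right + 40]
2. aside.y = 28  [sidebar.top = aside.top]
3. aside.w = 129  [aside.w = panel.w]
4. aside.h = 56  [panel.top = aside.bottom + 13]

aside = (x=201, y=28, w=129, h=56)
violated soft preferences: none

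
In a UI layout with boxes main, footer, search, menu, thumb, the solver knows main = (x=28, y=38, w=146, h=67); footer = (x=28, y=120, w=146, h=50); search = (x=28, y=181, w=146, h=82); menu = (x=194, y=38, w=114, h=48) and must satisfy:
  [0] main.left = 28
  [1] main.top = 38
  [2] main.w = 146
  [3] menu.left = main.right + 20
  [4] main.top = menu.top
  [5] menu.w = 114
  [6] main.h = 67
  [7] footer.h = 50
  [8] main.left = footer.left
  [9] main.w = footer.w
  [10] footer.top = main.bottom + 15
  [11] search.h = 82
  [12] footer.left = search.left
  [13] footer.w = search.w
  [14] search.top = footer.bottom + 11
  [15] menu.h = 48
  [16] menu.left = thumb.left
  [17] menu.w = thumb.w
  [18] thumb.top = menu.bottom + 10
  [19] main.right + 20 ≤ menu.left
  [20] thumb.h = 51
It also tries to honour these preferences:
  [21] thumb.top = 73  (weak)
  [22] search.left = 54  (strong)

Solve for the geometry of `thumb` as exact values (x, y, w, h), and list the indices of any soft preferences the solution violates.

thumb = (x=194, y=96, w=114, h=51)
violated soft preferences: 21, 22

1. thumb.x = 194  [menu.left = thumb.left]
2. thumb.w = 114  [menu.w = thumb.w]
3. thumb.y = 96  [thumb.top = menu.bottom + 10]
4. thumb.h = 51  [thumb.h = 51]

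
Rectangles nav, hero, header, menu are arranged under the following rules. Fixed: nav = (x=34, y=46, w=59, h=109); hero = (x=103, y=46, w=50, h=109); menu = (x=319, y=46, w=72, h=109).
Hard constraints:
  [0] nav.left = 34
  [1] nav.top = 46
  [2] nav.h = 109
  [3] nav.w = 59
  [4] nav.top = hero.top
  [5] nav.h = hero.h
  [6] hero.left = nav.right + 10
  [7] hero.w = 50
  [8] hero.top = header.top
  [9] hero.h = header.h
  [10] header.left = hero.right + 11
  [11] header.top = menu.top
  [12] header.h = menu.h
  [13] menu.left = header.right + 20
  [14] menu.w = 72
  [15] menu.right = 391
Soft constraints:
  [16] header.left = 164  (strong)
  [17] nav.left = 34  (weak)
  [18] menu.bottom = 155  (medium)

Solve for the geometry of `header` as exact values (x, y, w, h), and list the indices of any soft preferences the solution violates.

1. header.y = 46  [hero.top = header.top]
2. header.h = 109  [hero.h = header.h]
3. header.x = 164  [header.left = hero.right + 11]
4. header.w = 135  [menu.left = header.right + 20]

header = (x=164, y=46, w=135, h=109)
violated soft preferences: none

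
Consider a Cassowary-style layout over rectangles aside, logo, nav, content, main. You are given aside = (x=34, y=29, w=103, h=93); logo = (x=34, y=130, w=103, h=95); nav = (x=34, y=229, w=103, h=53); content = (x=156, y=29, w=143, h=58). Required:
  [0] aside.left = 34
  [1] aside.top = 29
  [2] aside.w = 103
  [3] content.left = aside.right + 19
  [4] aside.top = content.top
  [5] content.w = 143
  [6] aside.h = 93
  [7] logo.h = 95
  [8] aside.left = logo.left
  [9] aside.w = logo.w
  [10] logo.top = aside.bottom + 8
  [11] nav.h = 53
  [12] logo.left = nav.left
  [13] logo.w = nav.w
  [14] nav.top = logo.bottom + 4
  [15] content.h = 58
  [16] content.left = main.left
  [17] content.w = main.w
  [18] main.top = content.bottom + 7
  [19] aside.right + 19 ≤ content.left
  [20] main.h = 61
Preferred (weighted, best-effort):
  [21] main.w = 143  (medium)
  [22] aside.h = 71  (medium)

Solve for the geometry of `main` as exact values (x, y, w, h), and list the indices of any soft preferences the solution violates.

main = (x=156, y=94, w=143, h=61)
violated soft preferences: 22

1. main.x = 156  [content.left = main.left]
2. main.w = 143  [content.w = main.w]
3. main.y = 94  [main.top = content.bottom + 7]
4. main.h = 61  [main.h = 61]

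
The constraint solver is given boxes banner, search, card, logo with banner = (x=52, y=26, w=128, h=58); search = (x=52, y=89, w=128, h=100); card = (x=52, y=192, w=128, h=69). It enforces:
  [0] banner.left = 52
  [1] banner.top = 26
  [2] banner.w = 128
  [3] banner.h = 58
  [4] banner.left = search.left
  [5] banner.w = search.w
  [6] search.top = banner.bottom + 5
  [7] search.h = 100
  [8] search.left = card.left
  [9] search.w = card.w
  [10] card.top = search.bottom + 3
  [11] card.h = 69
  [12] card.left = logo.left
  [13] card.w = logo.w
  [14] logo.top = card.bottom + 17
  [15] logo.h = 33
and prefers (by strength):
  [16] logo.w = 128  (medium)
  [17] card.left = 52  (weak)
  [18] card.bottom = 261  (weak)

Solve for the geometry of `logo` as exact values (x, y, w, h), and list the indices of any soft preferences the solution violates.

logo = (x=52, y=278, w=128, h=33)
violated soft preferences: none

1. logo.x = 52  [card.left = logo.left]
2. logo.w = 128  [card.w = logo.w]
3. logo.y = 278  [logo.top = card.bottom + 17]
4. logo.h = 33  [logo.h = 33]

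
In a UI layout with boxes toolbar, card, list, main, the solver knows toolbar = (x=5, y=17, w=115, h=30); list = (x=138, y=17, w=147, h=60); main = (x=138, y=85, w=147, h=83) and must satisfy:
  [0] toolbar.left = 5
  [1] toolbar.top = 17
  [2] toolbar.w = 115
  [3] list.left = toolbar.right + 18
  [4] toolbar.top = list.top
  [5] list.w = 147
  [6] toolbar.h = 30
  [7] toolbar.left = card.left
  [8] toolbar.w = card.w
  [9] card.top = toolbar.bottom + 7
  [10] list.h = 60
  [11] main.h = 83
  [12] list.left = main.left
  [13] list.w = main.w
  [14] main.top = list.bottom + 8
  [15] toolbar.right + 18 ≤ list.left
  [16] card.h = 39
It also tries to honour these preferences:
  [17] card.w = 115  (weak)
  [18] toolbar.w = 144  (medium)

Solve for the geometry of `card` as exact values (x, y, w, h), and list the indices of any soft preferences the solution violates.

1. card.x = 5  [toolbar.left = card.left]
2. card.w = 115  [toolbar.w = card.w]
3. card.y = 54  [card.top = toolbar.bottom + 7]
4. card.h = 39  [card.h = 39]

card = (x=5, y=54, w=115, h=39)
violated soft preferences: 18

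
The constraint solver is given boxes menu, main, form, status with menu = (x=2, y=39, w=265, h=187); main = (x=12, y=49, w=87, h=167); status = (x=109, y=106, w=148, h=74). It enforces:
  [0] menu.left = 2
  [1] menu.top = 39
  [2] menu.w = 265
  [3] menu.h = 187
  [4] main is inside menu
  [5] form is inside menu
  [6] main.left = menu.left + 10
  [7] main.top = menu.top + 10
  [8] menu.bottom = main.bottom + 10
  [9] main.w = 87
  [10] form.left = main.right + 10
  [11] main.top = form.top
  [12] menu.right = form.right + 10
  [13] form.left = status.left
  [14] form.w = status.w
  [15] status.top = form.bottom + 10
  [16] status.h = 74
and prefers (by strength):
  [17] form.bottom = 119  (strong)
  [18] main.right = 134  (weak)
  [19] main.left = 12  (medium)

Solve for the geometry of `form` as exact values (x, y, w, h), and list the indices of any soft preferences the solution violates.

form = (x=109, y=49, w=148, h=47)
violated soft preferences: 17, 18

1. form.x = 109  [form.left = main.right + 10]
2. form.y = 49  [main.top = form.top]
3. form.w = 148  [menu.right = form.right + 10]
4. form.h = 47  [status.top = form.bottom + 10]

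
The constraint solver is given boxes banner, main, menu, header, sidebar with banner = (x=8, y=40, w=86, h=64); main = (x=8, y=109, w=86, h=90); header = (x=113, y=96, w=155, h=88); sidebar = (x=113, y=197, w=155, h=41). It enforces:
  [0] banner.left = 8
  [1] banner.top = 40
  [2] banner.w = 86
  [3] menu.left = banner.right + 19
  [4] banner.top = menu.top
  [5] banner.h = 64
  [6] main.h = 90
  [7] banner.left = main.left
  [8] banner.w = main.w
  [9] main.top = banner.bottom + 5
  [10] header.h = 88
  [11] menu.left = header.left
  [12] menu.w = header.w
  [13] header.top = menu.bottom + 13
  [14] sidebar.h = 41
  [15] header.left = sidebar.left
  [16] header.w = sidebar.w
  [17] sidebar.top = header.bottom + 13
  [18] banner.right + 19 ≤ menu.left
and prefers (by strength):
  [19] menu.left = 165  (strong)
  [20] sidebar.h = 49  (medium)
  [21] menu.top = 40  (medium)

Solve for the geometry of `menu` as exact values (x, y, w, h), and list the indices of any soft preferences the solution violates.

menu = (x=113, y=40, w=155, h=43)
violated soft preferences: 19, 20

1. menu.x = 113  [menu.left = banner.right + 19]
2. menu.y = 40  [banner.top = menu.top]
3. menu.w = 155  [menu.w = header.w]
4. menu.h = 43  [header.top = menu.bottom + 13]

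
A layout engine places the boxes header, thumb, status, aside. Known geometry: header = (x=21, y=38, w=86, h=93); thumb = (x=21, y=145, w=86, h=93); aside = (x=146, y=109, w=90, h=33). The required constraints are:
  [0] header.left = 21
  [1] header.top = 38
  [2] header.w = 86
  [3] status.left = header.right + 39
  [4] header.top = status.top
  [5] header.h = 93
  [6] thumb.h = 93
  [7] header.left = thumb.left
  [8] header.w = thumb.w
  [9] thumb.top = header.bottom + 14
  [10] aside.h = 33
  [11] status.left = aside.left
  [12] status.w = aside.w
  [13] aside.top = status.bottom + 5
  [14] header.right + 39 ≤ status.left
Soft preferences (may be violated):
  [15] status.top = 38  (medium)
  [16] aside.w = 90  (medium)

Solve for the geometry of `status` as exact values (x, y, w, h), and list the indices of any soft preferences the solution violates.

1. status.x = 146  [status.left = header.right + 39]
2. status.y = 38  [header.top = status.top]
3. status.w = 90  [status.w = aside.w]
4. status.h = 66  [aside.top = status.bottom + 5]

status = (x=146, y=38, w=90, h=66)
violated soft preferences: none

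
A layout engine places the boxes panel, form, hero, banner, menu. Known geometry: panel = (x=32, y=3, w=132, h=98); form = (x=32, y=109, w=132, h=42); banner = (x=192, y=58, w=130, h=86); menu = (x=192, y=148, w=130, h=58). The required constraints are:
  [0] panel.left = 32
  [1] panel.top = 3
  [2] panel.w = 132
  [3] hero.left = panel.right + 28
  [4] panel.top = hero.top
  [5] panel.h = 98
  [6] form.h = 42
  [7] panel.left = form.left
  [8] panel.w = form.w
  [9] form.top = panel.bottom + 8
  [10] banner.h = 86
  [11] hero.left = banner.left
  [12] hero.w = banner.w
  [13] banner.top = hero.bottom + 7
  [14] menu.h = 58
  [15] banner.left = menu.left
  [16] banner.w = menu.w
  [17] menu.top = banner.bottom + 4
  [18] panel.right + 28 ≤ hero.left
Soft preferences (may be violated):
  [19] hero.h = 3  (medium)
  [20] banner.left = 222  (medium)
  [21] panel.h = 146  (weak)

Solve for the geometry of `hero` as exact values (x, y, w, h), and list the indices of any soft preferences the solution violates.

1. hero.x = 192  [hero.left = panel.right + 28]
2. hero.y = 3  [panel.top = hero.top]
3. hero.w = 130  [hero.w = banner.w]
4. hero.h = 48  [banner.top = hero.bottom + 7]

hero = (x=192, y=3, w=130, h=48)
violated soft preferences: 19, 20, 21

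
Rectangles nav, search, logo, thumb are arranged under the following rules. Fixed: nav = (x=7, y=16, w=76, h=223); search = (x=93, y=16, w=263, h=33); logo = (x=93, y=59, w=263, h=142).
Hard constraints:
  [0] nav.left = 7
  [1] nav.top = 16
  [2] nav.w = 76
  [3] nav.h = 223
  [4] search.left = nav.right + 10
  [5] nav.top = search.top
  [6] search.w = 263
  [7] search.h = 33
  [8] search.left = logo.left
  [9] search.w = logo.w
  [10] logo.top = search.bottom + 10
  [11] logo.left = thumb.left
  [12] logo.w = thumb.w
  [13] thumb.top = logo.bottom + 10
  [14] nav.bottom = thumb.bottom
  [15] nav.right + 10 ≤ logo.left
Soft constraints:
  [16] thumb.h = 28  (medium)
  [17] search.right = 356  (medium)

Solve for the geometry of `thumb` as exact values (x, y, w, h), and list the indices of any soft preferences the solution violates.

thumb = (x=93, y=211, w=263, h=28)
violated soft preferences: none

1. thumb.x = 93  [logo.left = thumb.left]
2. thumb.w = 263  [logo.w = thumb.w]
3. thumb.y = 211  [thumb.top = logo.bottom + 10]
4. thumb.h = 28  [nav.bottom = thumb.bottom]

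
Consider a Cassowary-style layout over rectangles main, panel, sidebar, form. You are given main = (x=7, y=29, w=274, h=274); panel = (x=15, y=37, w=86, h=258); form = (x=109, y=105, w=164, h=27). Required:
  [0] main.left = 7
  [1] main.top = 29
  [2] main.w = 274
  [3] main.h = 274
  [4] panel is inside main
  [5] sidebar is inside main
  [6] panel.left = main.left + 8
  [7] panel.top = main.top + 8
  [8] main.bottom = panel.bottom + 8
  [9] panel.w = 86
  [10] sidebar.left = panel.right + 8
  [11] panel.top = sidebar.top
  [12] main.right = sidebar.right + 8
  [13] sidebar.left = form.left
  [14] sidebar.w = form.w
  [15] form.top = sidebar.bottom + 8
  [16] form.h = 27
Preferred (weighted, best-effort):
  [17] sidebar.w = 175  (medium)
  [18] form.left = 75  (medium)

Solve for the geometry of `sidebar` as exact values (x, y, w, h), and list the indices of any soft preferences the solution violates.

sidebar = (x=109, y=37, w=164, h=60)
violated soft preferences: 17, 18

1. sidebar.x = 109  [sidebar.left = panel.right + 8]
2. sidebar.y = 37  [panel.top = sidebar.top]
3. sidebar.w = 164  [main.right = sidebar.right + 8]
4. sidebar.h = 60  [form.top = sidebar.bottom + 8]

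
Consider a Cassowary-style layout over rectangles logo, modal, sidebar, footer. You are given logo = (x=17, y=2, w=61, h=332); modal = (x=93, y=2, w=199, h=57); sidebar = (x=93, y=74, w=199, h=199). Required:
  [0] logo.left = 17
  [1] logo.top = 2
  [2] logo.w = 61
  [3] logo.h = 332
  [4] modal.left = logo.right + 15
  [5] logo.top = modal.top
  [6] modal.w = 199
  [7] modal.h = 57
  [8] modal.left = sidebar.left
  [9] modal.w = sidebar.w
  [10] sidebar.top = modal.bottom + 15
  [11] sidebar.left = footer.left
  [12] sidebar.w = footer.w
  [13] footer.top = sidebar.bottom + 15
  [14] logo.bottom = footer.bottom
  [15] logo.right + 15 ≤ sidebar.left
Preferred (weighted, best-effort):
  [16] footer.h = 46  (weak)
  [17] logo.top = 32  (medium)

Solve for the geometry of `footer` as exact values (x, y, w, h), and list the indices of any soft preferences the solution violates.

footer = (x=93, y=288, w=199, h=46)
violated soft preferences: 17

1. footer.x = 93  [sidebar.left = footer.left]
2. footer.w = 199  [sidebar.w = footer.w]
3. footer.y = 288  [footer.top = sidebar.bottom + 15]
4. footer.h = 46  [logo.bottom = footer.bottom]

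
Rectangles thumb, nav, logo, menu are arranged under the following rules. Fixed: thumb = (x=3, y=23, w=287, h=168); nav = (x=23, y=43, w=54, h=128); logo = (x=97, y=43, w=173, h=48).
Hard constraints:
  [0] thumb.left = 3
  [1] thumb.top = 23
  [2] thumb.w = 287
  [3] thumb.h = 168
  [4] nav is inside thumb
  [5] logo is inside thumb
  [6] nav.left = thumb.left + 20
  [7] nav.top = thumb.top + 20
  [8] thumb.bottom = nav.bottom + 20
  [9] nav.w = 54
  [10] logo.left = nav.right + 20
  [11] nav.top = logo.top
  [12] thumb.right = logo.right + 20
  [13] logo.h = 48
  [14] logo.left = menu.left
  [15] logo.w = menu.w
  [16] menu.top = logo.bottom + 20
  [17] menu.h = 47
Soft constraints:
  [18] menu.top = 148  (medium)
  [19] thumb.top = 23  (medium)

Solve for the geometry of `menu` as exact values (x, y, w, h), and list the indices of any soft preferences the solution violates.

1. menu.x = 97  [logo.left = menu.left]
2. menu.w = 173  [logo.w = menu.w]
3. menu.y = 111  [menu.top = logo.bottom + 20]
4. menu.h = 47  [menu.h = 47]

menu = (x=97, y=111, w=173, h=47)
violated soft preferences: 18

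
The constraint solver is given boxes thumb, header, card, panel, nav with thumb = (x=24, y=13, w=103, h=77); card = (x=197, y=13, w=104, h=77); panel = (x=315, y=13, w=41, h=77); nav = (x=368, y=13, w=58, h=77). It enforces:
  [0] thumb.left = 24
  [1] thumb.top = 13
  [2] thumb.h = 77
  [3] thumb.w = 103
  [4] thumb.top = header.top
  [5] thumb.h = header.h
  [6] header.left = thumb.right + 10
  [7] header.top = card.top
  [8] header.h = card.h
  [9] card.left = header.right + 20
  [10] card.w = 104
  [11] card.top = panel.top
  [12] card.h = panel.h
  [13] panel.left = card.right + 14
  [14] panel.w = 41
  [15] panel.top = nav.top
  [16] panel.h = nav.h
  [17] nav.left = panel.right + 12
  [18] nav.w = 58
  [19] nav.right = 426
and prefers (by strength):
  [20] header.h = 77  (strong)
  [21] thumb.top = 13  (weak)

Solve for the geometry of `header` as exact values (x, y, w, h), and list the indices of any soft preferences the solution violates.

header = (x=137, y=13, w=40, h=77)
violated soft preferences: none

1. header.y = 13  [thumb.top = header.top]
2. header.h = 77  [thumb.h = header.h]
3. header.x = 137  [header.left = thumb.right + 10]
4. header.w = 40  [card.left = header.right + 20]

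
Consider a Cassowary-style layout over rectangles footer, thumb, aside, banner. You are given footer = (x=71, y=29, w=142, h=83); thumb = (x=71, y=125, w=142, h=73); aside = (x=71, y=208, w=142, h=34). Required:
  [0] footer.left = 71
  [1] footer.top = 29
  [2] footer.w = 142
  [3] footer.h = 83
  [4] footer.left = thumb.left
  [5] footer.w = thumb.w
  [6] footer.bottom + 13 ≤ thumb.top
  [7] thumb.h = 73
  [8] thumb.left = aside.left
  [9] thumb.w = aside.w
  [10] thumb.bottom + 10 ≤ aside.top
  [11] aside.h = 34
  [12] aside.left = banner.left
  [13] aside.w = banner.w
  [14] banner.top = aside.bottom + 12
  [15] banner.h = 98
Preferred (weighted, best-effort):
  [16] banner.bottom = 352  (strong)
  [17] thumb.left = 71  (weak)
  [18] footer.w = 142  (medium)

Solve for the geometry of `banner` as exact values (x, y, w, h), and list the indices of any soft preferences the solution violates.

1. banner.x = 71  [aside.left = banner.left]
2. banner.w = 142  [aside.w = banner.w]
3. banner.y = 254  [banner.top = aside.bottom + 12]
4. banner.h = 98  [banner.h = 98]

banner = (x=71, y=254, w=142, h=98)
violated soft preferences: none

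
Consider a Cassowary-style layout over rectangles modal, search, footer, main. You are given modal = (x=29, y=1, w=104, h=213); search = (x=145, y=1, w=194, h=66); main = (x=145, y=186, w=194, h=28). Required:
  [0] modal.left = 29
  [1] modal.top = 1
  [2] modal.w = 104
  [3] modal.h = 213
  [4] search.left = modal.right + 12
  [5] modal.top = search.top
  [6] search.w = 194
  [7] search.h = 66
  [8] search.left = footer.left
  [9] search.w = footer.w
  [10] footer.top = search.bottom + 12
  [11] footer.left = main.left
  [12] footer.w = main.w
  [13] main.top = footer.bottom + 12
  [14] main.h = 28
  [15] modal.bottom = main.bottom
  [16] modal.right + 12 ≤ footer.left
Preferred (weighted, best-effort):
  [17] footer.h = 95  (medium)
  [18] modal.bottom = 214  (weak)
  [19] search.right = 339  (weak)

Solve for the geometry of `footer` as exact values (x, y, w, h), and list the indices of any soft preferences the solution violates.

footer = (x=145, y=79, w=194, h=95)
violated soft preferences: none

1. footer.x = 145  [search.left = footer.left]
2. footer.w = 194  [search.w = footer.w]
3. footer.y = 79  [footer.top = search.bottom + 12]
4. footer.h = 95  [main.top = footer.bottom + 12]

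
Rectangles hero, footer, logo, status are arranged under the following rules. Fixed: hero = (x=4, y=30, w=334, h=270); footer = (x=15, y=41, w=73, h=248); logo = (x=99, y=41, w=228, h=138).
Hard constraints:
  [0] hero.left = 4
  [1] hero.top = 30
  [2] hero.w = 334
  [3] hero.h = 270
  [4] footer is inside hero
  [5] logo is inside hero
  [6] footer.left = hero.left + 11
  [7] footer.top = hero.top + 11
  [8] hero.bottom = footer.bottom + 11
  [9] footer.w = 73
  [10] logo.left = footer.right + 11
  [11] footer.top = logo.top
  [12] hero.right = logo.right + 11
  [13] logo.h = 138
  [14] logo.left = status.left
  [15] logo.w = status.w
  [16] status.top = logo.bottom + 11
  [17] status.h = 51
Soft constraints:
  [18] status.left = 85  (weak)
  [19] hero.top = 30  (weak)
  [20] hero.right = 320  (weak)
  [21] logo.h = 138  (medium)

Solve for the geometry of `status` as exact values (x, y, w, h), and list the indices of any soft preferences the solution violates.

status = (x=99, y=190, w=228, h=51)
violated soft preferences: 18, 20

1. status.x = 99  [logo.left = status.left]
2. status.w = 228  [logo.w = status.w]
3. status.y = 190  [status.top = logo.bottom + 11]
4. status.h = 51  [status.h = 51]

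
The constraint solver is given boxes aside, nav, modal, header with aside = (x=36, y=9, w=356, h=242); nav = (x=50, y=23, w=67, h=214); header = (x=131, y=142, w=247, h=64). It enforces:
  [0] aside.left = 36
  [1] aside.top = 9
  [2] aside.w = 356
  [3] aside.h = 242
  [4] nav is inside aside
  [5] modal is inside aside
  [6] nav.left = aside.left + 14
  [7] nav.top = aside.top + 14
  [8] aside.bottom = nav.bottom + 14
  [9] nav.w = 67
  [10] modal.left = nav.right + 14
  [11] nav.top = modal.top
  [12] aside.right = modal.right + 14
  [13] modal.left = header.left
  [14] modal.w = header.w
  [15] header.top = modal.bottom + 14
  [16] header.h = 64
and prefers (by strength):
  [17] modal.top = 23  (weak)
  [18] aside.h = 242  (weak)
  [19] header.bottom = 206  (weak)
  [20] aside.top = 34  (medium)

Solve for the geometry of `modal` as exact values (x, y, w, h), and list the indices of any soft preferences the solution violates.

1. modal.x = 131  [modal.left = nav.right + 14]
2. modal.y = 23  [nav.top = modal.top]
3. modal.w = 247  [aside.right = modal.right + 14]
4. modal.h = 105  [header.top = modal.bottom + 14]

modal = (x=131, y=23, w=247, h=105)
violated soft preferences: 20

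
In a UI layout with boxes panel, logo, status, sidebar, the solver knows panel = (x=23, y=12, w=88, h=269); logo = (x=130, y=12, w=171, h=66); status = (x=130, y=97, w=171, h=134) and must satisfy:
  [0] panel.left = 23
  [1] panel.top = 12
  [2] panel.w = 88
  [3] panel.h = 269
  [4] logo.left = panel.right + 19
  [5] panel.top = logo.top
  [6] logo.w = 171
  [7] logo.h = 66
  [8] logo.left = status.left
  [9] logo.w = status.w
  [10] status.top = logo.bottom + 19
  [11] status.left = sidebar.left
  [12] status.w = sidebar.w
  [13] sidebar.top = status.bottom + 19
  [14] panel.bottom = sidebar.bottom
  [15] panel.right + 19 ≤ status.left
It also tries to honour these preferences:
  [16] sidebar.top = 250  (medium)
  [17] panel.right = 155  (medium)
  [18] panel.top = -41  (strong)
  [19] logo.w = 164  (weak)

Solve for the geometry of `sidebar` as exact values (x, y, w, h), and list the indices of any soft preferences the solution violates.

sidebar = (x=130, y=250, w=171, h=31)
violated soft preferences: 17, 18, 19

1. sidebar.x = 130  [status.left = sidebar.left]
2. sidebar.w = 171  [status.w = sidebar.w]
3. sidebar.y = 250  [sidebar.top = status.bottom + 19]
4. sidebar.h = 31  [panel.bottom = sidebar.bottom]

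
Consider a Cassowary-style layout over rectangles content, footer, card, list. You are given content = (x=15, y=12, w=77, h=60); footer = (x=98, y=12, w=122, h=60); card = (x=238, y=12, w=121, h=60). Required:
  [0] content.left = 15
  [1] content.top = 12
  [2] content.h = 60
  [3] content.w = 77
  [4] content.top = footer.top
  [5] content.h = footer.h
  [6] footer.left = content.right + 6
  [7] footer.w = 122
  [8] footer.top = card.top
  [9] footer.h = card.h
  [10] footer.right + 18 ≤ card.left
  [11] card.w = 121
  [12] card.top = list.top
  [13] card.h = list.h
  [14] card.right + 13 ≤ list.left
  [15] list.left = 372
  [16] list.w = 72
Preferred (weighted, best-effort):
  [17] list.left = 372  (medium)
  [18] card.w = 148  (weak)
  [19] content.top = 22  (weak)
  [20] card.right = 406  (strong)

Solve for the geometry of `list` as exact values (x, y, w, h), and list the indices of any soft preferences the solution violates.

1. list.y = 12  [card.top = list.top]
2. list.h = 60  [card.h = list.h]
3. list.x = 372  [list.left = 372]
4. list.w = 72  [list.w = 72]

list = (x=372, y=12, w=72, h=60)
violated soft preferences: 18, 19, 20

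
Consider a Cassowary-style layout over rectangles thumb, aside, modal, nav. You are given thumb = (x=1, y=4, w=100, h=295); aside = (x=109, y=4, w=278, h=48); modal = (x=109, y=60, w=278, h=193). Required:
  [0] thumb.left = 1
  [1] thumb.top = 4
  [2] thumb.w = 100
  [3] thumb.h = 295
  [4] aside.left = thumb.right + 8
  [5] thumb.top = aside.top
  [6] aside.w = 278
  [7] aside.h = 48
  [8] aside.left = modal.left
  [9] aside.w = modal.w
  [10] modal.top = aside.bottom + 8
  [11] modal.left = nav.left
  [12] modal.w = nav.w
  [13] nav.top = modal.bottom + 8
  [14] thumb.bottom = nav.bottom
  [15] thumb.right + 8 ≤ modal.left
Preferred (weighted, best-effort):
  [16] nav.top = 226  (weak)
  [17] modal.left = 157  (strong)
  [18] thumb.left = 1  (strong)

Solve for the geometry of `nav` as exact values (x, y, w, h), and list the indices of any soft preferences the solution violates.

1. nav.x = 109  [modal.left = nav.left]
2. nav.w = 278  [modal.w = nav.w]
3. nav.y = 261  [nav.top = modal.bottom + 8]
4. nav.h = 38  [thumb.bottom = nav.bottom]

nav = (x=109, y=261, w=278, h=38)
violated soft preferences: 16, 17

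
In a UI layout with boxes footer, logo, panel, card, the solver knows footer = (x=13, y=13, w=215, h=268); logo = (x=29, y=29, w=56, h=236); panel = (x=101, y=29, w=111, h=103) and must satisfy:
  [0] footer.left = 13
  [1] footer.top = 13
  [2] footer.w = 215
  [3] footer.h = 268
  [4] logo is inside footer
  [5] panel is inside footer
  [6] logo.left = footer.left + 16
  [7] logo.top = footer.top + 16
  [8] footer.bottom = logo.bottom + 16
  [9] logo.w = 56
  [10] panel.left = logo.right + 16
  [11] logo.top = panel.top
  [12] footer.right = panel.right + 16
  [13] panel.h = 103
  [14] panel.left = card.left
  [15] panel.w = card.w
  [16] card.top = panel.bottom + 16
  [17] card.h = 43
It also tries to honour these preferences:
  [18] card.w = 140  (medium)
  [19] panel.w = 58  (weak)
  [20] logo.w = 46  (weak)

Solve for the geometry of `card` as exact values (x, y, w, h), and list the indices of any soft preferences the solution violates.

card = (x=101, y=148, w=111, h=43)
violated soft preferences: 18, 19, 20

1. card.x = 101  [panel.left = card.left]
2. card.w = 111  [panel.w = card.w]
3. card.y = 148  [card.top = panel.bottom + 16]
4. card.h = 43  [card.h = 43]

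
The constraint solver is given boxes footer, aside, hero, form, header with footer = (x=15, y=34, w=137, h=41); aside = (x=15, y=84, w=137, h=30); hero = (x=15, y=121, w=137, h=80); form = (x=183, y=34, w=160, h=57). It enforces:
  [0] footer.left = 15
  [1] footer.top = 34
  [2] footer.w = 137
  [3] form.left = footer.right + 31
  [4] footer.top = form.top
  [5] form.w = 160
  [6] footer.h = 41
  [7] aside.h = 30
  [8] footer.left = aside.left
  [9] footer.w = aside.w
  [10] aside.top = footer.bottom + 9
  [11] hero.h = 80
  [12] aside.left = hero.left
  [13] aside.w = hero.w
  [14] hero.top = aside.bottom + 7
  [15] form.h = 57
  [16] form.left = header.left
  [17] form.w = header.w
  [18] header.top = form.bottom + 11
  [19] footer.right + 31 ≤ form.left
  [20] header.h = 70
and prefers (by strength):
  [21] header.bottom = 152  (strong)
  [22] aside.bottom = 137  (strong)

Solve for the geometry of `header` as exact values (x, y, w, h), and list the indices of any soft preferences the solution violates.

1. header.x = 183  [form.left = header.left]
2. header.w = 160  [form.w = header.w]
3. header.y = 102  [header.top = form.bottom + 11]
4. header.h = 70  [header.h = 70]

header = (x=183, y=102, w=160, h=70)
violated soft preferences: 21, 22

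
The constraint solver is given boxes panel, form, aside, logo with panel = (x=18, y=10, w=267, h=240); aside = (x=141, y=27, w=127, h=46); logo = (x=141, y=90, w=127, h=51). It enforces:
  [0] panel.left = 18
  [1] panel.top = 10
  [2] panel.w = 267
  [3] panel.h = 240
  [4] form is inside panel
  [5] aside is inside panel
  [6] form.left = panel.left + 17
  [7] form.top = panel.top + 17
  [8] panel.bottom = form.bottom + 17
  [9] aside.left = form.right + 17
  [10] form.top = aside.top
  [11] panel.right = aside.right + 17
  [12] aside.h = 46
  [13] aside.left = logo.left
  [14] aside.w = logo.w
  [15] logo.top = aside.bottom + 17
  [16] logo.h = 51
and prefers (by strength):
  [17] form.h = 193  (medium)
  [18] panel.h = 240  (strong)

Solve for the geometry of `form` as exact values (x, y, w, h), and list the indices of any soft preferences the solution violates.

1. form.x = 35  [form.left = panel.left + 17]
2. form.y = 27  [form.top = panel.top + 17]
3. form.h = 206  [panel.bottom = form.bottom + 17]
4. form.w = 89  [aside.left = form.right + 17]

form = (x=35, y=27, w=89, h=206)
violated soft preferences: 17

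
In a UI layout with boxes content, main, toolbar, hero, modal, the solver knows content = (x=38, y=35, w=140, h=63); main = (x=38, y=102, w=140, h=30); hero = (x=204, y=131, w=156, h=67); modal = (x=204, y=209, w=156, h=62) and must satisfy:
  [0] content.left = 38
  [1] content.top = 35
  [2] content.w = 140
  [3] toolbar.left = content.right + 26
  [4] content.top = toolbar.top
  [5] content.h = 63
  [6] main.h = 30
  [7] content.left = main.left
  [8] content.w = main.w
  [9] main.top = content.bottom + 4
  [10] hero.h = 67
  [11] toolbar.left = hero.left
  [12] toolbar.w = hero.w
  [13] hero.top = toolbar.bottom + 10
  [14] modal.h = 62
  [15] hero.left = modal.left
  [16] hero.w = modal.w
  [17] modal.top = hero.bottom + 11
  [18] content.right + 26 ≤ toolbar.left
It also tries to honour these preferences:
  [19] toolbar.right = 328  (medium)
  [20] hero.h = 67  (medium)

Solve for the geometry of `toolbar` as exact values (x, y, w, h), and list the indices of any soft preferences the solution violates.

1. toolbar.x = 204  [toolbar.left = content.right + 26]
2. toolbar.y = 35  [content.top = toolbar.top]
3. toolbar.w = 156  [toolbar.w = hero.w]
4. toolbar.h = 86  [hero.top = toolbar.bottom + 10]

toolbar = (x=204, y=35, w=156, h=86)
violated soft preferences: 19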